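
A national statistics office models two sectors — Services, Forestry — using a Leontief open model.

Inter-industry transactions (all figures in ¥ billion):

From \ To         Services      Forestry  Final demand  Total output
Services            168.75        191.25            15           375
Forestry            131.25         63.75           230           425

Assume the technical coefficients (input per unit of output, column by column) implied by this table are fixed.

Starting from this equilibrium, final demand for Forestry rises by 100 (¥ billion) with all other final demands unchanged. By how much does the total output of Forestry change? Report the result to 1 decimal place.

Technical coefficients a_ij = z_ij / X_j:
  a_SS = 168.75/375 = 0.45, a_FS = 131.25/375 = 0.35
  a_SF = 191.25/425 = 0.45, a_FF = 63.75/425 = 0.15
I − A =
  [   0.55    -0.45]
  [  -0.35     0.85]
det(I−A) = (0.55)(0.85) − (-0.45)(-0.35) = 0.3100
adj(I−A) = [[0.85, 0.45], [0.35, 0.55]]
(I − A)⁻¹ = adj(I−A) / det(I−A) ≈
  [   2.7419     1.4516]
  [   1.1290     1.7742]
Δx = (I − A)⁻¹ Δd with Δd having +100 in the Forestry component and 0 elsewhere.
So Δx_F = L_FF · (+100), where L_FF = adj(I−A)_FF / det(I−A) = 0.55 / 0.3100.
Δx_F = 0.55 × (+100) / 0.3100 = 55.00 / 0.3100 ≈ 177.4.

Δx_F = 177.4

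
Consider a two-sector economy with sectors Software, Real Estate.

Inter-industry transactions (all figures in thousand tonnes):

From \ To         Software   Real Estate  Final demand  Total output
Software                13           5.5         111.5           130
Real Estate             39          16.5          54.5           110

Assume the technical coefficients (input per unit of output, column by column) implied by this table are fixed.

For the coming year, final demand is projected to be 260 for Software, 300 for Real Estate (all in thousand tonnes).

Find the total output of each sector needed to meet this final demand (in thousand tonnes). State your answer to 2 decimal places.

Technical coefficients a_ij = z_ij / X_j:
  a_SS = 13/130 = 0.10, a_RS = 39/130 = 0.30
  a_SR = 5.5/110 = 0.05, a_RR = 16.5/110 = 0.15
I − A =
  [   0.90    -0.05]
  [  -0.30     0.85]
det(I−A) = (0.90)(0.85) − (-0.05)(-0.30) = 0.7500
adj(I−A) = [[0.85, 0.05], [0.30, 0.90]]
(I − A)⁻¹ = adj(I−A) / det(I−A) ≈
  [   1.1333     0.0667]
  [   0.4000     1.2000]
x = (I − A)⁻¹ d = adj(I−A)·d / det(I−A), with det(I−A) = 0.7500:
  x_S = (0.85·260 + 0.05·300) / 0.7500 = 236.00 / 0.7500 ≈ 314.67
  x_R = (0.30·260 + 0.90·300) / 0.7500 = 348.00 / 0.7500 = 464.00

x_S = 314.67, x_R = 464.00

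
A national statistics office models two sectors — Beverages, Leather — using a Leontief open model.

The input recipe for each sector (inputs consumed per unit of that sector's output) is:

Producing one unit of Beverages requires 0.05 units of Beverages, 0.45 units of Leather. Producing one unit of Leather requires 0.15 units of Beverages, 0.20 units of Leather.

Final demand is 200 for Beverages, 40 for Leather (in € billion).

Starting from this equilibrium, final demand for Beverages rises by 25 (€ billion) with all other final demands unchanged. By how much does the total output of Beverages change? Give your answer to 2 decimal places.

Δx_B = 28.88

I − A =
  [   0.95    -0.15]
  [  -0.45     0.80]
det(I−A) = (0.95)(0.80) − (-0.15)(-0.45) = 0.6925
adj(I−A) = [[0.80, 0.15], [0.45, 0.95]]
(I − A)⁻¹ = adj(I−A) / det(I−A) ≈
  [   1.1552     0.2166]
  [   0.6498     1.3718]
Δx = (I − A)⁻¹ Δd with Δd having +25 in the Beverages component and 0 elsewhere.
So Δx_B = L_BB · (+25), where L_BB = adj(I−A)_BB / det(I−A) = 0.80 / 0.6925.
Δx_B = 0.80 × (+25) / 0.6925 = 20.00 / 0.6925 ≈ 28.88.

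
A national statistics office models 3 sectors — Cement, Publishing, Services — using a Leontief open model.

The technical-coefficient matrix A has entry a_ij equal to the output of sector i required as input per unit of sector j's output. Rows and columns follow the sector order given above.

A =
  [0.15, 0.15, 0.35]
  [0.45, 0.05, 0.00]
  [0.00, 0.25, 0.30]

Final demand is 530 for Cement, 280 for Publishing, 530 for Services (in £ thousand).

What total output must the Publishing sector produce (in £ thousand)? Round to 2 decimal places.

I − A =
  [   0.85    -0.15    -0.35]
  [  -0.45     0.95     0.00]
  [   0.00    -0.25     0.70]
Cofactors of I−A, C_ij = (−1)^(i+j)·(minor ij) (rows/columns in the sector order above):
  C_11 = (0.95)(0.70) − (0.00)(-0.25) = 0.6650
  C_12 = −[(-0.45)(0.70) − (0.00)(0.00)] = 0.3150
  C_13 = (-0.45)(-0.25) − (0.95)(0.00) = 0.1125
  C_21 = −[(-0.15)(0.70) − (-0.35)(-0.25)] = 0.1925
  C_22 = (0.85)(0.70) − (-0.35)(0.00) = 0.5950
  C_23 = −[(0.85)(-0.25) − (-0.15)(0.00)] = 0.2125
  C_31 = (-0.15)(0.00) − (-0.35)(0.95) = 0.3325
  C_32 = −[(0.85)(0.00) − (-0.35)(-0.45)] = 0.1575
  C_33 = (0.85)(0.95) − (-0.15)(-0.45) = 0.7400
det(I−A) = Σ_j (I−A)_1j·C_1j = (0.85)(0.6650) + (-0.15)(0.3150) + (-0.35)(0.1125) = 0.478625
adj(I−A) = Cᵀ =
  [ 0.6650   0.1925   0.3325]
  [ 0.3150   0.5950   0.1575]
  [ 0.1125   0.2125   0.7400]
(I − A)⁻¹ = adj(I−A) / det(I−A) ≈
  [   1.3894     0.4022     0.6947]
  [   0.6581     1.2431     0.3291]
  [   0.2350     0.4440     1.5461]
x = (I − A)⁻¹ d = adj(I−A)·d / det(I−A), with det(I−A) = 0.478625:
  x_1 = (0.6650·530 + 0.1925·280 + 0.3325·530) / 0.478625 = 582.575 / 0.478625 ≈ 1217.18
  x_2 = (0.3150·530 + 0.5950·280 + 0.1575·530) / 0.478625 = 417.025 / 0.478625 ≈ 871.30
  x_3 = (0.1125·530 + 0.2125·280 + 0.7400·530) / 0.478625 = 511.325 / 0.478625 ≈ 1068.32

x_2 = 871.30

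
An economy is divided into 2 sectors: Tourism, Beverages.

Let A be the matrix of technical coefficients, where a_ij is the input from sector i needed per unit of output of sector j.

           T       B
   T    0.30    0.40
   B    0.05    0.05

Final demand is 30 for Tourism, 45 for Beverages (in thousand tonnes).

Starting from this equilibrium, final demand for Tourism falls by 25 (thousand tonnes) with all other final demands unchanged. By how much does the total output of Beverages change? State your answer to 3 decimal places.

I − A =
  [   0.70    -0.40]
  [  -0.05     0.95]
det(I−A) = (0.70)(0.95) − (-0.40)(-0.05) = 0.6450
adj(I−A) = [[0.95, 0.40], [0.05, 0.70]]
(I − A)⁻¹ = adj(I−A) / det(I−A) ≈
  [   1.4729     0.6202]
  [   0.0775     1.0853]
Δx = (I − A)⁻¹ Δd with Δd having -25 in the Tourism component and 0 elsewhere.
So Δx_B = L_BT · (-25), where L_BT = adj(I−A)_BT / det(I−A) = 0.05 / 0.6450.
Δx_B = 0.05 × (-25) / 0.6450 = -1.25 / 0.6450 ≈ -1.938.

Δx_B = -1.938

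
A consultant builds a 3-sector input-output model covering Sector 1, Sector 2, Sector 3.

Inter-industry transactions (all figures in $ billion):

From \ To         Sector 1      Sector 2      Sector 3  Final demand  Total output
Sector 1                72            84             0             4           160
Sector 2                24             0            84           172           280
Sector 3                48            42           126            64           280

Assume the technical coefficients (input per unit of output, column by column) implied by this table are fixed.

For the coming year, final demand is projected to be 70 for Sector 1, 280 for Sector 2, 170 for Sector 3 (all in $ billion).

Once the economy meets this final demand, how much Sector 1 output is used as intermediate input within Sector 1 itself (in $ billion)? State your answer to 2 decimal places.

z_11 = 192.84

Technical coefficients a_ij = z_ij / X_j:
  a_11 = 72/160 = 0.45, a_21 = 24/160 = 0.15, a_31 = 48/160 = 0.30
  a_12 = 84/280 = 0.30, a_22 = 0/280 = 0.00, a_32 = 42/280 = 0.15
  a_13 = 0/280 = 0.00, a_23 = 84/280 = 0.30, a_33 = 126/280 = 0.45
I − A =
  [   0.55    -0.30     0.00]
  [  -0.15     1.00    -0.30]
  [  -0.30    -0.15     0.55]
Cofactors of I−A, C_ij = (−1)^(i+j)·(minor ij) (rows/columns in the sector order above):
  C_11 = (1.00)(0.55) − (-0.30)(-0.15) = 0.5050
  C_12 = −[(-0.15)(0.55) − (-0.30)(-0.30)] = 0.1725
  C_13 = (-0.15)(-0.15) − (1.00)(-0.30) = 0.3225
  C_21 = −[(-0.30)(0.55) − (0.00)(-0.15)] = 0.1650
  C_22 = (0.55)(0.55) − (0.00)(-0.30) = 0.3025
  C_23 = −[(0.55)(-0.15) − (-0.30)(-0.30)] = 0.1725
  C_31 = (-0.30)(-0.30) − (0.00)(1.00) = 0.0900
  C_32 = −[(0.55)(-0.30) − (0.00)(-0.15)] = 0.1650
  C_33 = (0.55)(1.00) − (-0.30)(-0.15) = 0.5050
det(I−A) = Σ_j (I−A)_1j·C_1j = (0.55)(0.5050) + (-0.30)(0.1725) + (0.00)(0.3225) = 0.2260
adj(I−A) = Cᵀ =
  [ 0.5050   0.1650   0.0900]
  [ 0.1725   0.3025   0.1650]
  [ 0.3225   0.1725   0.5050]
(I − A)⁻¹ = adj(I−A) / det(I−A) ≈
  [   2.2345     0.7301     0.3982]
  [   0.7633     1.3385     0.7301]
  [   1.4270     0.7633     2.2345]
First solve x = (I − A)⁻¹ d = adj(I−A)·d / det(I−A); in particular x_1 = (0.5050·70 + 0.1650·280 + 0.0900·170) / 0.2260 = 96.85 / 0.2260 ≈ 428.5398.
Intermediate flow from 1 to 1: z_11 = a_11 · x_1 = 0.45 × 96.85 / 0.2260 = 43.5825 / 0.2260 ≈ 192.84.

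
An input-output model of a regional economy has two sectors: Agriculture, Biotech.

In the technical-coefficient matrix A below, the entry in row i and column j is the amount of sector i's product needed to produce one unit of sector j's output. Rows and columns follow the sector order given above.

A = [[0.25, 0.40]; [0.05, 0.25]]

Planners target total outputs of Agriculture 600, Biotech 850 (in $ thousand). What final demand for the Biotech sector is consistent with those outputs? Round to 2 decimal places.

I − A =
  [   0.75    -0.40]
  [  -0.05     0.75]
d = (I − A) x:
  d_1 = (+0.75)·600 + (-0.40)·850 = 110.00
  d_2 = (-0.05)·600 + (+0.75)·850 = 607.50

d_2 = 607.50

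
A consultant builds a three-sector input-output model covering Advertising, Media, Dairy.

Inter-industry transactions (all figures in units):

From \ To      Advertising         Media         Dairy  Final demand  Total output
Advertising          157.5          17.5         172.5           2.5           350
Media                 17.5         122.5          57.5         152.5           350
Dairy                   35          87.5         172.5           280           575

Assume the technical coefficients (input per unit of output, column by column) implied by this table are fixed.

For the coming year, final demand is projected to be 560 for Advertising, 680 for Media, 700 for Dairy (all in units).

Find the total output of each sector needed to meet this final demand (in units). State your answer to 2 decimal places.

Technical coefficients a_ij = z_ij / X_j:
  a_11 = 157.5/350 = 0.45, a_21 = 17.5/350 = 0.05, a_31 = 35/350 = 0.10
  a_12 = 17.5/350 = 0.05, a_22 = 122.5/350 = 0.35, a_32 = 87.5/350 = 0.25
  a_13 = 172.5/575 = 0.30, a_23 = 57.5/575 = 0.10, a_33 = 172.5/575 = 0.30
I − A =
  [   0.55    -0.05    -0.30]
  [  -0.05     0.65    -0.10]
  [  -0.10    -0.25     0.70]
Cofactors of I−A, C_ij = (−1)^(i+j)·(minor ij) (rows/columns in the sector order above):
  C_11 = (0.65)(0.70) − (-0.10)(-0.25) = 0.4300
  C_12 = −[(-0.05)(0.70) − (-0.10)(-0.10)] = 0.0450
  C_13 = (-0.05)(-0.25) − (0.65)(-0.10) = 0.0775
  C_21 = −[(-0.05)(0.70) − (-0.30)(-0.25)] = 0.1100
  C_22 = (0.55)(0.70) − (-0.30)(-0.10) = 0.3550
  C_23 = −[(0.55)(-0.25) − (-0.05)(-0.10)] = 0.1425
  C_31 = (-0.05)(-0.10) − (-0.30)(0.65) = 0.2000
  C_32 = −[(0.55)(-0.10) − (-0.30)(-0.05)] = 0.0700
  C_33 = (0.55)(0.65) − (-0.05)(-0.05) = 0.3550
det(I−A) = Σ_j (I−A)_1j·C_1j = (0.55)(0.4300) + (-0.05)(0.0450) + (-0.30)(0.0775) = 0.2110
adj(I−A) = Cᵀ =
  [ 0.4300   0.1100   0.2000]
  [ 0.0450   0.3550   0.0700]
  [ 0.0775   0.1425   0.3550]
(I − A)⁻¹ = adj(I−A) / det(I−A) ≈
  [   2.0379     0.5213     0.9479]
  [   0.2133     1.6825     0.3318]
  [   0.3673     0.6754     1.6825]
x = (I − A)⁻¹ d = adj(I−A)·d / det(I−A), with det(I−A) = 0.2110:
  x_1 = (0.4300·560 + 0.1100·680 + 0.2000·700) / 0.2110 = 455.60 / 0.2110 ≈ 2159.24
  x_2 = (0.0450·560 + 0.3550·680 + 0.0700·700) / 0.2110 = 315.60 / 0.2110 ≈ 1495.73
  x_3 = (0.0775·560 + 0.1425·680 + 0.3550·700) / 0.2110 = 388.80 / 0.2110 ≈ 1842.65

x_1 = 2159.24, x_2 = 1495.73, x_3 = 1842.65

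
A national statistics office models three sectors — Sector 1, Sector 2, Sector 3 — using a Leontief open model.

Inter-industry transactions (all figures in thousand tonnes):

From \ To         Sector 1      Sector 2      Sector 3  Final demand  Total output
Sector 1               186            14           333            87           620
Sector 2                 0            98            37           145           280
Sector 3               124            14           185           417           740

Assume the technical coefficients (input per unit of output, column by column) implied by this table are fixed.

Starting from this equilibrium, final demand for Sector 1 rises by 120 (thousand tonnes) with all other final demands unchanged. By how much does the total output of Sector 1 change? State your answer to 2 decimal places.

Technical coefficients a_ij = z_ij / X_j:
  a_11 = 186/620 = 0.30, a_21 = 0/620 = 0.00, a_31 = 124/620 = 0.20
  a_12 = 14/280 = 0.05, a_22 = 98/280 = 0.35, a_32 = 14/280 = 0.05
  a_13 = 333/740 = 0.45, a_23 = 37/740 = 0.05, a_33 = 185/740 = 0.25
I − A =
  [   0.70    -0.05    -0.45]
  [   0.00     0.65    -0.05]
  [  -0.20    -0.05     0.75]
Cofactors of I−A, C_ij = (−1)^(i+j)·(minor ij) (rows/columns in the sector order above):
  C_11 = (0.65)(0.75) − (-0.05)(-0.05) = 0.4850
  C_12 = −[(0.00)(0.75) − (-0.05)(-0.20)] = 0.0100
  C_13 = (0.00)(-0.05) − (0.65)(-0.20) = 0.1300
  C_21 = −[(-0.05)(0.75) − (-0.45)(-0.05)] = 0.0600
  C_22 = (0.70)(0.75) − (-0.45)(-0.20) = 0.4350
  C_23 = −[(0.70)(-0.05) − (-0.05)(-0.20)] = 0.0450
  C_31 = (-0.05)(-0.05) − (-0.45)(0.65) = 0.2950
  C_32 = −[(0.70)(-0.05) − (-0.45)(0.00)] = 0.0350
  C_33 = (0.70)(0.65) − (-0.05)(0.00) = 0.4550
det(I−A) = Σ_j (I−A)_1j·C_1j = (0.70)(0.4850) + (-0.05)(0.0100) + (-0.45)(0.1300) = 0.2805
adj(I−A) = Cᵀ =
  [ 0.4850   0.0600   0.2950]
  [ 0.0100   0.4350   0.0350]
  [ 0.1300   0.0450   0.4550]
(I − A)⁻¹ = adj(I−A) / det(I−A) ≈
  [   1.7291     0.2139     1.0517]
  [   0.0357     1.5508     0.1248]
  [   0.4635     0.1604     1.6221]
Δx = (I − A)⁻¹ Δd with Δd having +120 in the Sector 1 component and 0 elsewhere.
So Δx_1 = L_11 · (+120), where L_11 = adj(I−A)_11 / det(I−A) = 0.4850 / 0.2805.
Δx_1 = 0.4850 × (+120) / 0.2805 = 58.20 / 0.2805 ≈ 207.49.

Δx_1 = 207.49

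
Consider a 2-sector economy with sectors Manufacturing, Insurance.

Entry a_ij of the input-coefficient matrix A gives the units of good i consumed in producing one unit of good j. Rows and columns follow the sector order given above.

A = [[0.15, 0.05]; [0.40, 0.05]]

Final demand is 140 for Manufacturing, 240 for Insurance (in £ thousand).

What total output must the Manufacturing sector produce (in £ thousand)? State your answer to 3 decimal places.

I − A =
  [   0.85    -0.05]
  [  -0.40     0.95]
det(I−A) = (0.85)(0.95) − (-0.05)(-0.40) = 0.7875
adj(I−A) = [[0.95, 0.05], [0.40, 0.85]]
(I − A)⁻¹ = adj(I−A) / det(I−A) ≈
  [   1.2063     0.0635]
  [   0.5079     1.0794]
x = (I − A)⁻¹ d = adj(I−A)·d / det(I−A), with det(I−A) = 0.7875:
  x_M = (0.95·140 + 0.05·240) / 0.7875 = 145.00 / 0.7875 ≈ 184.127
  x_I = (0.40·140 + 0.85·240) / 0.7875 = 260.00 / 0.7875 ≈ 330.159

x_M = 184.127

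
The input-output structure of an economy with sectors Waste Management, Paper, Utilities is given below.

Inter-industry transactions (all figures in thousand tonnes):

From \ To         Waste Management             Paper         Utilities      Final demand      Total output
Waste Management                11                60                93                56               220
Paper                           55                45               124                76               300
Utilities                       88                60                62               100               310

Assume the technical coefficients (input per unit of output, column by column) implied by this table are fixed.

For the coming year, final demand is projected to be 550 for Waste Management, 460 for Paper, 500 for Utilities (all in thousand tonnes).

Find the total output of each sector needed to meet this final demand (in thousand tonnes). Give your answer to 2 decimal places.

x_1 = 1571.39, x_2 = 1889.50, x_3 = 1883.07

Technical coefficients a_ij = z_ij / X_j:
  a_11 = 11/220 = 0.05, a_21 = 55/220 = 0.25, a_31 = 88/220 = 0.40
  a_12 = 60/300 = 0.20, a_22 = 45/300 = 0.15, a_32 = 60/300 = 0.20
  a_13 = 93/310 = 0.30, a_23 = 124/310 = 0.40, a_33 = 62/310 = 0.20
I − A =
  [   0.95    -0.20    -0.30]
  [  -0.25     0.85    -0.40]
  [  -0.40    -0.20     0.80]
Cofactors of I−A, C_ij = (−1)^(i+j)·(minor ij) (rows/columns in the sector order above):
  C_11 = (0.85)(0.80) − (-0.40)(-0.20) = 0.6000
  C_12 = −[(-0.25)(0.80) − (-0.40)(-0.40)] = 0.3600
  C_13 = (-0.25)(-0.20) − (0.85)(-0.40) = 0.3900
  C_21 = −[(-0.20)(0.80) − (-0.30)(-0.20)] = 0.2200
  C_22 = (0.95)(0.80) − (-0.30)(-0.40) = 0.6400
  C_23 = −[(0.95)(-0.20) − (-0.20)(-0.40)] = 0.2700
  C_31 = (-0.20)(-0.40) − (-0.30)(0.85) = 0.3350
  C_32 = −[(0.95)(-0.40) − (-0.30)(-0.25)] = 0.4550
  C_33 = (0.95)(0.85) − (-0.20)(-0.25) = 0.7575
det(I−A) = Σ_j (I−A)_1j·C_1j = (0.95)(0.6000) + (-0.20)(0.3600) + (-0.30)(0.3900) = 0.3810
adj(I−A) = Cᵀ =
  [ 0.6000   0.2200   0.3350]
  [ 0.3600   0.6400   0.4550]
  [ 0.3900   0.2700   0.7575]
(I − A)⁻¹ = adj(I−A) / det(I−A) ≈
  [   1.5748     0.5774     0.8793]
  [   0.9449     1.6798     1.1942]
  [   1.0236     0.7087     1.9882]
x = (I − A)⁻¹ d = adj(I−A)·d / det(I−A), with det(I−A) = 0.3810:
  x_1 = (0.6000·550 + 0.2200·460 + 0.3350·500) / 0.3810 = 598.70 / 0.3810 ≈ 1571.39
  x_2 = (0.3600·550 + 0.6400·460 + 0.4550·500) / 0.3810 = 719.90 / 0.3810 ≈ 1889.50
  x_3 = (0.3900·550 + 0.2700·460 + 0.7575·500) / 0.3810 = 717.45 / 0.3810 ≈ 1883.07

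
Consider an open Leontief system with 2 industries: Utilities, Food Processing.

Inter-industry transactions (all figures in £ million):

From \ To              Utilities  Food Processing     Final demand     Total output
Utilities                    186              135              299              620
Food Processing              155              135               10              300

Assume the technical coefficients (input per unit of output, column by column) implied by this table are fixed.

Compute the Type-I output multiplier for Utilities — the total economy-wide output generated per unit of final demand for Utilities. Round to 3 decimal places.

m_1 = 2.936

Technical coefficients a_ij = z_ij / X_j:
  a_11 = 186/620 = 0.30, a_21 = 155/620 = 0.25
  a_12 = 135/300 = 0.45, a_22 = 135/300 = 0.45
I − A =
  [   0.70    -0.45]
  [  -0.25     0.55]
det(I−A) = (0.70)(0.55) − (-0.45)(-0.25) = 0.2725
adj(I−A) = [[0.55, 0.45], [0.25, 0.70]]
(I − A)⁻¹ = adj(I−A) / det(I−A) ≈
  [   2.0183     1.6514]
  [   0.9174     2.5688]
The output multiplier for sector j is the column-j sum of the Leontief inverse (I − A)⁻¹ = adj(I−A) / det(I−A).
Column 1 of adj(I−A): (0.55, 0.25); det(I−A) = 0.2725.
m_1 = (0.55 + 0.25) / 0.2725 = 0.80 / 0.2725 ≈ 2.936.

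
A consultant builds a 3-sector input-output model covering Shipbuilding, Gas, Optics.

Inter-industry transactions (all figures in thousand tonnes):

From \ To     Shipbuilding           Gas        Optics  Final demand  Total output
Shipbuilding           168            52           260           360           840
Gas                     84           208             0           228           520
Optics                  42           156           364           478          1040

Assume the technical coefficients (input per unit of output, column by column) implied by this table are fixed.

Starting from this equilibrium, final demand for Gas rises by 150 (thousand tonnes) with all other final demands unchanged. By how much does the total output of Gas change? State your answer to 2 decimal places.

Δx_G = 262.05

Technical coefficients a_ij = z_ij / X_j:
  a_SS = 168/840 = 0.20, a_GS = 84/840 = 0.10, a_OS = 42/840 = 0.05
  a_SG = 52/520 = 0.10, a_GG = 208/520 = 0.40, a_OG = 156/520 = 0.30
  a_SO = 260/1040 = 0.25, a_GO = 0/1040 = 0.00, a_OO = 364/1040 = 0.35
I − A =
  [   0.80    -0.10    -0.25]
  [  -0.10     0.60     0.00]
  [  -0.05    -0.30     0.65]
Cofactors of I−A, C_ij = (−1)^(i+j)·(minor ij) (rows/columns in the sector order above):
  C_11 = (0.60)(0.65) − (0.00)(-0.30) = 0.3900
  C_12 = −[(-0.10)(0.65) − (0.00)(-0.05)] = 0.0650
  C_13 = (-0.10)(-0.30) − (0.60)(-0.05) = 0.0600
  C_21 = −[(-0.10)(0.65) − (-0.25)(-0.30)] = 0.1400
  C_22 = (0.80)(0.65) − (-0.25)(-0.05) = 0.5075
  C_23 = −[(0.80)(-0.30) − (-0.10)(-0.05)] = 0.2450
  C_31 = (-0.10)(0.00) − (-0.25)(0.60) = 0.1500
  C_32 = −[(0.80)(0.00) − (-0.25)(-0.10)] = 0.0250
  C_33 = (0.80)(0.60) − (-0.10)(-0.10) = 0.4700
det(I−A) = Σ_j (I−A)_1j·C_1j = (0.80)(0.3900) + (-0.10)(0.0650) + (-0.25)(0.0600) = 0.2905
adj(I−A) = Cᵀ =
  [ 0.3900   0.1400   0.1500]
  [ 0.0650   0.5075   0.0250]
  [ 0.0600   0.2450   0.4700]
(I − A)⁻¹ = adj(I−A) / det(I−A) ≈
  [   1.3425     0.4819     0.5164]
  [   0.2238     1.7470     0.0861]
  [   0.2065     0.8434     1.6179]
Δx = (I − A)⁻¹ Δd with Δd having +150 in the Gas component and 0 elsewhere.
So Δx_G = L_GG · (+150), where L_GG = adj(I−A)_GG / det(I−A) = 0.5075 / 0.2905.
Δx_G = 0.5075 × (+150) / 0.2905 = 76.125 / 0.2905 ≈ 262.05.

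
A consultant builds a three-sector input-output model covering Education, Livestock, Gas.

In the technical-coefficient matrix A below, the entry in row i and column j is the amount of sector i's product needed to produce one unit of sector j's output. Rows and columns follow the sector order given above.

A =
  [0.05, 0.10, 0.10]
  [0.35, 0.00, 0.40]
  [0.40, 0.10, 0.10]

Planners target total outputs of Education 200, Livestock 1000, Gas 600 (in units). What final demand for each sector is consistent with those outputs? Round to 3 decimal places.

I − A =
  [   0.95    -0.10    -0.10]
  [  -0.35     1.00    -0.40]
  [  -0.40    -0.10     0.90]
d = (I − A) x:
  d_1 = (+0.95)·200 + (-0.10)·1000 + (-0.10)·600 = 30.000
  d_2 = (-0.35)·200 + (+1.00)·1000 + (-0.40)·600 = 690.000
  d_3 = (-0.40)·200 + (-0.10)·1000 + (+0.90)·600 = 360.000

d_1 = 30.000, d_2 = 690.000, d_3 = 360.000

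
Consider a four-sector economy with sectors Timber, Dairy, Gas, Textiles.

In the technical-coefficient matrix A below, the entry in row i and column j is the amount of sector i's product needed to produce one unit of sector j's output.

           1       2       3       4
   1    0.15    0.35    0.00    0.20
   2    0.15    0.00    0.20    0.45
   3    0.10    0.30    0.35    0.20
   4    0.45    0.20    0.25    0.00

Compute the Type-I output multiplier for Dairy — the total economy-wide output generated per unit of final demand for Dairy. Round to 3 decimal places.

m_2 = 6.149

I − A =
  [   0.85    -0.35     0.00    -0.20]
  [  -0.15     1.00    -0.20    -0.45]
  [  -0.10    -0.30     0.65    -0.20]
  [  -0.45    -0.20    -0.25     1.00]
Compute the cofactors C_ij = (−1)^(i+j)·(3×3 minor ij) of I−A; the adjugate is their transpose:
adj(I−A) = Cᵀ =
  [ 0.439750   0.251000   0.167375   0.234375]
  [ 0.270875   0.446500   0.255125   0.306125]
  [ 0.292750   0.332500   0.554125   0.319000]
  [ 0.325250   0.285375   0.264875   0.460375]
det(I−A) = Σ_j (I−A)_1j·C_1j = (0.85)(0.439750) + (-0.35)(0.270875) + (0.00)(0.292750) + (-0.20)(0.325250) = 0.21393125
(I − A)⁻¹ = adj(I−A) / det(I−A) ≈
  [   2.0556     1.1733     0.7824     1.0956]
  [   1.2662     2.0871     1.1926     1.4310]
  [   1.3684     1.5542     2.5902     1.4911]
  [   1.5203     1.3340     1.2381     2.1520]
The output multiplier for sector j is the column-j sum of the Leontief inverse (I − A)⁻¹ = adj(I−A) / det(I−A).
Column 2 of adj(I−A): (0.251000, 0.446500, 0.332500, 0.285375); det(I−A) = 0.21393125.
m_2 = (0.251000 + 0.446500 + 0.332500 + 0.285375) / 0.21393125 = 1.315375 / 0.21393125 ≈ 6.149.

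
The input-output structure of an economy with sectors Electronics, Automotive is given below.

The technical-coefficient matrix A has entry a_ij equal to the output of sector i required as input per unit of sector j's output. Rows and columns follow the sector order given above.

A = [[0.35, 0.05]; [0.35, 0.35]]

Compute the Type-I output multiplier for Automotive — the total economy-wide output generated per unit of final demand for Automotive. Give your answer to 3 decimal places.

m_2 = 1.728

I − A =
  [   0.65    -0.05]
  [  -0.35     0.65]
det(I−A) = (0.65)(0.65) − (-0.05)(-0.35) = 0.4050
adj(I−A) = [[0.65, 0.05], [0.35, 0.65]]
(I − A)⁻¹ = adj(I−A) / det(I−A) ≈
  [   1.6049     0.1235]
  [   0.8642     1.6049]
The output multiplier for sector j is the column-j sum of the Leontief inverse (I − A)⁻¹ = adj(I−A) / det(I−A).
Column 2 of adj(I−A): (0.05, 0.65); det(I−A) = 0.4050.
m_2 = (0.05 + 0.65) / 0.4050 = 0.70 / 0.4050 ≈ 1.728.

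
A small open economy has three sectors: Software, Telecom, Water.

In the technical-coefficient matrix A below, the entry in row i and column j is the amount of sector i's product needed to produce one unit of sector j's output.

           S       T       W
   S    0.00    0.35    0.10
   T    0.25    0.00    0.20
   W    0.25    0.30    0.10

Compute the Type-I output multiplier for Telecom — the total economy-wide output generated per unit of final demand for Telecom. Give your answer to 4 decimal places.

m_T = 2.2601

I − A =
  [   1.00    -0.35    -0.10]
  [  -0.25     1.00    -0.20]
  [  -0.25    -0.30     0.90]
Cofactors of I−A, C_ij = (−1)^(i+j)·(minor ij) (rows/columns in the sector order above):
  C_11 = (1.00)(0.90) − (-0.20)(-0.30) = 0.8400
  C_12 = −[(-0.25)(0.90) − (-0.20)(-0.25)] = 0.2750
  C_13 = (-0.25)(-0.30) − (1.00)(-0.25) = 0.3250
  C_21 = −[(-0.35)(0.90) − (-0.10)(-0.30)] = 0.3450
  C_22 = (1.00)(0.90) − (-0.10)(-0.25) = 0.8750
  C_23 = −[(1.00)(-0.30) − (-0.35)(-0.25)] = 0.3875
  C_31 = (-0.35)(-0.20) − (-0.10)(1.00) = 0.1700
  C_32 = −[(1.00)(-0.20) − (-0.10)(-0.25)] = 0.2250
  C_33 = (1.00)(1.00) − (-0.35)(-0.25) = 0.9125
det(I−A) = Σ_j (I−A)_1j·C_1j = (1.00)(0.8400) + (-0.35)(0.2750) + (-0.10)(0.3250) = 0.71125
adj(I−A) = Cᵀ =
  [ 0.8400   0.3450   0.1700]
  [ 0.2750   0.8750   0.2250]
  [ 0.3250   0.3875   0.9125]
(I − A)⁻¹ = adj(I−A) / det(I−A) ≈
  [   1.18102     0.48506     0.23902]
  [   0.38664     1.23023     0.31634]
  [   0.45694     0.54482     1.28295]
The output multiplier for sector j is the column-j sum of the Leontief inverse (I − A)⁻¹ = adj(I−A) / det(I−A).
Column T of adj(I−A): (0.3450, 0.8750, 0.3875); det(I−A) = 0.71125.
m_T = (0.3450 + 0.8750 + 0.3875) / 0.71125 = 1.6075 / 0.71125 ≈ 2.2601.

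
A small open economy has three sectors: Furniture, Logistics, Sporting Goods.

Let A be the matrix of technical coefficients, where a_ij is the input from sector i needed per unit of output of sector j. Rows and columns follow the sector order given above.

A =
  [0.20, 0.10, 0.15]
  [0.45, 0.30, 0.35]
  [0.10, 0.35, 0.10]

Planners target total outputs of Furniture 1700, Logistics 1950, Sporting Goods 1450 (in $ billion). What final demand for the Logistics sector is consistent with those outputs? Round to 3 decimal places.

I − A =
  [   0.80    -0.10    -0.15]
  [  -0.45     0.70    -0.35]
  [  -0.10    -0.35     0.90]
d = (I − A) x:
  d_1 = (+0.80)·1700 + (-0.10)·1950 + (-0.15)·1450 = 947.500
  d_2 = (-0.45)·1700 + (+0.70)·1950 + (-0.35)·1450 = 92.500
  d_3 = (-0.10)·1700 + (-0.35)·1950 + (+0.90)·1450 = 452.500

d_2 = 92.500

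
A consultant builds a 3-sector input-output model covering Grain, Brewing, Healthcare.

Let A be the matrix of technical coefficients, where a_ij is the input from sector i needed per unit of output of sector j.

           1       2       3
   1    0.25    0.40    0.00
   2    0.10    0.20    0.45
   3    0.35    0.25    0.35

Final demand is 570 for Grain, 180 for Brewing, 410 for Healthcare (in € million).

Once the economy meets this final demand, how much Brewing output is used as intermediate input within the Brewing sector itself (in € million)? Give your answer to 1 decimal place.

I − A =
  [   0.75    -0.40     0.00]
  [  -0.10     0.80    -0.45]
  [  -0.35    -0.25     0.65]
Cofactors of I−A, C_ij = (−1)^(i+j)·(minor ij) (rows/columns in the sector order above):
  C_11 = (0.80)(0.65) − (-0.45)(-0.25) = 0.4075
  C_12 = −[(-0.10)(0.65) − (-0.45)(-0.35)] = 0.2225
  C_13 = (-0.10)(-0.25) − (0.80)(-0.35) = 0.3050
  C_21 = −[(-0.40)(0.65) − (0.00)(-0.25)] = 0.2600
  C_22 = (0.75)(0.65) − (0.00)(-0.35) = 0.4875
  C_23 = −[(0.75)(-0.25) − (-0.40)(-0.35)] = 0.3275
  C_31 = (-0.40)(-0.45) − (0.00)(0.80) = 0.1800
  C_32 = −[(0.75)(-0.45) − (0.00)(-0.10)] = 0.3375
  C_33 = (0.75)(0.80) − (-0.40)(-0.10) = 0.5600
det(I−A) = Σ_j (I−A)_1j·C_1j = (0.75)(0.4075) + (-0.40)(0.2225) + (0.00)(0.3050) = 0.216625
adj(I−A) = Cᵀ =
  [ 0.4075   0.2600   0.1800]
  [ 0.2225   0.4875   0.3375]
  [ 0.3050   0.3275   0.5600]
(I − A)⁻¹ = adj(I−A) / det(I−A) ≈
  [   1.8811     1.2002     0.8309]
  [   1.0271     2.2504     1.5580]
  [   1.4080     1.5118     2.5851]
First solve x = (I − A)⁻¹ d = adj(I−A)·d / det(I−A); in particular x_2 = (0.2225·570 + 0.4875·180 + 0.3375·410) / 0.216625 = 352.95 / 0.216625 ≈ 1629.313.
Intermediate flow from 2 to 2: z_22 = a_22 · x_2 = 0.20 × 352.95 / 0.216625 = 70.59 / 0.216625 ≈ 325.9.

z_22 = 325.9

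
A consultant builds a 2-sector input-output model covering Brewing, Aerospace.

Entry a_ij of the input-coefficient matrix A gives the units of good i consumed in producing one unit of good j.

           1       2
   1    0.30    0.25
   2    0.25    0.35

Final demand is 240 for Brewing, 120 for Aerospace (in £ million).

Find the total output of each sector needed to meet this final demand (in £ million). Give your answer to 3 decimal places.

x_1 = 473.885, x_2 = 366.879

I − A =
  [   0.70    -0.25]
  [  -0.25     0.65]
det(I−A) = (0.70)(0.65) − (-0.25)(-0.25) = 0.3925
adj(I−A) = [[0.65, 0.25], [0.25, 0.70]]
(I − A)⁻¹ = adj(I−A) / det(I−A) ≈
  [   1.6561     0.6369]
  [   0.6369     1.7834]
x = (I − A)⁻¹ d = adj(I−A)·d / det(I−A), with det(I−A) = 0.3925:
  x_1 = (0.65·240 + 0.25·120) / 0.3925 = 186.00 / 0.3925 ≈ 473.885
  x_2 = (0.25·240 + 0.70·120) / 0.3925 = 144.00 / 0.3925 ≈ 366.879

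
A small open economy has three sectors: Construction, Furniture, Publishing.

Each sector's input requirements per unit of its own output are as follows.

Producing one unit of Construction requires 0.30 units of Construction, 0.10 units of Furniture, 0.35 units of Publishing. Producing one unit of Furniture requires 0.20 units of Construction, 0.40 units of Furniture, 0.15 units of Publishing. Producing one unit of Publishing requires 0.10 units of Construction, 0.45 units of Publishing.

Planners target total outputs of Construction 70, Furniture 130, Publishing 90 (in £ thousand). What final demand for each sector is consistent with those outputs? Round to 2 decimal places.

d_C = 14.00, d_F = 71.00, d_P = 5.50

I − A =
  [   0.70    -0.20    -0.10]
  [  -0.10     0.60     0.00]
  [  -0.35    -0.15     0.55]
d = (I − A) x:
  d_C = (+0.70)·70 + (-0.20)·130 + (-0.10)·90 = 14.00
  d_F = (-0.10)·70 + (+0.60)·130 + (+0.00)·90 = 71.00
  d_P = (-0.35)·70 + (-0.15)·130 + (+0.55)·90 = 5.50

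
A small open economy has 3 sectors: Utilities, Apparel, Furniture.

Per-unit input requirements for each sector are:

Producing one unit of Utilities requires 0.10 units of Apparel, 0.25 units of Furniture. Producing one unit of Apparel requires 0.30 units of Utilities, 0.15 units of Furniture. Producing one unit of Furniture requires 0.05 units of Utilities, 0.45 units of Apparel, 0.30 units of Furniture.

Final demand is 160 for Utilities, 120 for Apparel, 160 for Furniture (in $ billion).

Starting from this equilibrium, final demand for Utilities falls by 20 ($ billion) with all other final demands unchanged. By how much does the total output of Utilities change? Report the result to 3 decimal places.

Δx_1 = -22.409

I − A =
  [   1.00    -0.30    -0.05]
  [  -0.10     1.00    -0.45]
  [  -0.25    -0.15     0.70]
Cofactors of I−A, C_ij = (−1)^(i+j)·(minor ij) (rows/columns in the sector order above):
  C_11 = (1.00)(0.70) − (-0.45)(-0.15) = 0.6325
  C_12 = −[(-0.10)(0.70) − (-0.45)(-0.25)] = 0.1825
  C_13 = (-0.10)(-0.15) − (1.00)(-0.25) = 0.2650
  C_21 = −[(-0.30)(0.70) − (-0.05)(-0.15)] = 0.2175
  C_22 = (1.00)(0.70) − (-0.05)(-0.25) = 0.6875
  C_23 = −[(1.00)(-0.15) − (-0.30)(-0.25)] = 0.2250
  C_31 = (-0.30)(-0.45) − (-0.05)(1.00) = 0.1850
  C_32 = −[(1.00)(-0.45) − (-0.05)(-0.10)] = 0.4550
  C_33 = (1.00)(1.00) − (-0.30)(-0.10) = 0.9700
det(I−A) = Σ_j (I−A)_1j·C_1j = (1.00)(0.6325) + (-0.30)(0.1825) + (-0.05)(0.2650) = 0.5645
adj(I−A) = Cᵀ =
  [ 0.6325   0.2175   0.1850]
  [ 0.1825   0.6875   0.4550]
  [ 0.2650   0.2250   0.9700]
(I − A)⁻¹ = adj(I−A) / det(I−A) ≈
  [   1.1205     0.3853     0.3277]
  [   0.3233     1.2179     0.8060]
  [   0.4694     0.3986     1.7183]
Δx = (I − A)⁻¹ Δd with Δd having -20 in the Utilities component and 0 elsewhere.
So Δx_1 = L_11 · (-20), where L_11 = adj(I−A)_11 / det(I−A) = 0.6325 / 0.5645.
Δx_1 = 0.6325 × (-20) / 0.5645 = -12.65 / 0.5645 ≈ -22.409.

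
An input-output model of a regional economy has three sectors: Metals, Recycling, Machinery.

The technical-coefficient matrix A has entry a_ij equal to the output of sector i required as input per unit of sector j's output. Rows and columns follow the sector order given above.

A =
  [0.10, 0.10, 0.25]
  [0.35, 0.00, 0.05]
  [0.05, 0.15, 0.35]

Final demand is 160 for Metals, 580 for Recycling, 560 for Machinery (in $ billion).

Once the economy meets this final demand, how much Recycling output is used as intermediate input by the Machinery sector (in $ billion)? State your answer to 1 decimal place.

I − A =
  [   0.90    -0.10    -0.25]
  [  -0.35     1.00    -0.05]
  [  -0.05    -0.15     0.65]
Cofactors of I−A, C_ij = (−1)^(i+j)·(minor ij) (rows/columns in the sector order above):
  C_11 = (1.00)(0.65) − (-0.05)(-0.15) = 0.6425
  C_12 = −[(-0.35)(0.65) − (-0.05)(-0.05)] = 0.2300
  C_13 = (-0.35)(-0.15) − (1.00)(-0.05) = 0.1025
  C_21 = −[(-0.10)(0.65) − (-0.25)(-0.15)] = 0.1025
  C_22 = (0.90)(0.65) − (-0.25)(-0.05) = 0.5725
  C_23 = −[(0.90)(-0.15) − (-0.10)(-0.05)] = 0.1400
  C_31 = (-0.10)(-0.05) − (-0.25)(1.00) = 0.2550
  C_32 = −[(0.90)(-0.05) − (-0.25)(-0.35)] = 0.1325
  C_33 = (0.90)(1.00) − (-0.10)(-0.35) = 0.8650
det(I−A) = Σ_j (I−A)_1j·C_1j = (0.90)(0.6425) + (-0.10)(0.2300) + (-0.25)(0.1025) = 0.529625
adj(I−A) = Cᵀ =
  [ 0.6425   0.1025   0.2550]
  [ 0.2300   0.5725   0.1325]
  [ 0.1025   0.1400   0.8650]
(I − A)⁻¹ = adj(I−A) / det(I−A) ≈
  [   1.2131     0.1935     0.4815]
  [   0.4343     1.0810     0.2502]
  [   0.1935     0.2643     1.6332]
First solve x = (I − A)⁻¹ d = adj(I−A)·d / det(I−A); in particular x_3 = (0.1025·160 + 0.1400·580 + 0.8650·560) / 0.529625 = 582.00 / 0.529625 ≈ 1098.891.
Intermediate flow from 2 to 3: z_23 = a_23 · x_3 = 0.05 × 582.00 / 0.529625 = 29.10 / 0.529625 ≈ 54.9.

z_23 = 54.9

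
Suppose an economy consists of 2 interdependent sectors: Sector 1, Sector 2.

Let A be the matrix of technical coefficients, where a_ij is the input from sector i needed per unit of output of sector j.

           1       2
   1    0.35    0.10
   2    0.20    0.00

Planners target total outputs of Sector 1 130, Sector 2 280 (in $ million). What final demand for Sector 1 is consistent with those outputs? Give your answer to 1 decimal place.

d_1 = 56.5

I − A =
  [   0.65    -0.10]
  [  -0.20     1.00]
d = (I − A) x:
  d_1 = (+0.65)·130 + (-0.10)·280 = 56.5
  d_2 = (-0.20)·130 + (+1.00)·280 = 254.0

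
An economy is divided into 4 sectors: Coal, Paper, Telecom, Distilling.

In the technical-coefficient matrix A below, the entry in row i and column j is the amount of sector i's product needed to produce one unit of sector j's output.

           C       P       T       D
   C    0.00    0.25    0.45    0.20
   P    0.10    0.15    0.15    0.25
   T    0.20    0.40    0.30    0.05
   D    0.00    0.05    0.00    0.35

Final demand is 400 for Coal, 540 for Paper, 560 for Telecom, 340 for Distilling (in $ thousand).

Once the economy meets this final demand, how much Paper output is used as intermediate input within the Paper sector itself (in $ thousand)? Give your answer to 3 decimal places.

z_PP = 214.430

I − A =
  [   1.00    -0.25    -0.45    -0.20]
  [  -0.10     0.85    -0.15    -0.25]
  [  -0.20    -0.40     0.70    -0.05]
  [   0.00    -0.05     0.00     0.65]
Compute the cofactors C_ij = (−1)^(i+j)·(3×3 minor ij) of I−A; the adjugate is their transpose:
adj(I−A) = Cᵀ =
  [ 0.338625   0.238875   0.268875   0.216750]
  [ 0.065000   0.396500   0.126750   0.182250]
  [ 0.134250   0.297000   0.522750   0.195750]
  [ 0.005000   0.030500   0.009750   0.415500]
det(I−A) = Σ_j (I−A)_1j·C_1j = (1.00)(0.338625) + (-0.25)(0.065000) + (-0.45)(0.134250) + (-0.20)(0.005000) = 0.2609625
(I − A)⁻¹ = adj(I−A) / det(I−A) ≈
  [   1.2976     0.9154     1.0303     0.8306]
  [   0.2491     1.5194     0.4857     0.6984]
  [   0.5144     1.1381     2.0032     0.7501]
  [   0.0192     0.1169     0.0374     1.5922]
First solve x = (I − A)⁻¹ d = adj(I−A)·d / det(I−A); in particular x_P = (0.065000·400 + 0.396500·540 + 0.126750·560 + 0.182250·340) / 0.2609625 = 373.055 / 0.2609625 ≈ 1429.53489.
Intermediate flow from P to P: z_PP = a_PP · x_P = 0.15 × 373.055 / 0.2609625 = 55.95825 / 0.2609625 ≈ 214.430.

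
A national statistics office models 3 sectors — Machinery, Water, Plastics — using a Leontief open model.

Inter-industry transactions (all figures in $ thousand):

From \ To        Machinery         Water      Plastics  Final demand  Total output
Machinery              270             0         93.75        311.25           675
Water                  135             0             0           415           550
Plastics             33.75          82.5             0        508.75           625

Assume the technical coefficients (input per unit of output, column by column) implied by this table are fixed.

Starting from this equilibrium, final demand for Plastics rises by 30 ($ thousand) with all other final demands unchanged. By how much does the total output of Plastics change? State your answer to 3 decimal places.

Δx_3 = 30.612

Technical coefficients a_ij = z_ij / X_j:
  a_11 = 270/675 = 0.40, a_21 = 135/675 = 0.20, a_31 = 33.75/675 = 0.05
  a_12 = 0/550 = 0.00, a_22 = 0/550 = 0.00, a_32 = 82.5/550 = 0.15
  a_13 = 93.75/625 = 0.15, a_23 = 0/625 = 0.00, a_33 = 0/625 = 0.00
I − A =
  [   0.60     0.00    -0.15]
  [  -0.20     1.00     0.00]
  [  -0.05    -0.15     1.00]
Cofactors of I−A, C_ij = (−1)^(i+j)·(minor ij) (rows/columns in the sector order above):
  C_11 = (1.00)(1.00) − (0.00)(-0.15) = 1.0000
  C_12 = −[(-0.20)(1.00) − (0.00)(-0.05)] = 0.2000
  C_13 = (-0.20)(-0.15) − (1.00)(-0.05) = 0.0800
  C_21 = −[(0.00)(1.00) − (-0.15)(-0.15)] = 0.0225
  C_22 = (0.60)(1.00) − (-0.15)(-0.05) = 0.5925
  C_23 = −[(0.60)(-0.15) − (0.00)(-0.05)] = 0.0900
  C_31 = (0.00)(0.00) − (-0.15)(1.00) = 0.1500
  C_32 = −[(0.60)(0.00) − (-0.15)(-0.20)] = 0.0300
  C_33 = (0.60)(1.00) − (0.00)(-0.20) = 0.6000
det(I−A) = Σ_j (I−A)_1j·C_1j = (0.60)(1.0000) + (0.00)(0.2000) + (-0.15)(0.0800) = 0.5880
adj(I−A) = Cᵀ =
  [ 1.0000   0.0225   0.1500]
  [ 0.2000   0.5925   0.0300]
  [ 0.0800   0.0900   0.6000]
(I − A)⁻¹ = adj(I−A) / det(I−A) ≈
  [   1.7007     0.0383     0.2551]
  [   0.3401     1.0077     0.0510]
  [   0.1361     0.1531     1.0204]
Δx = (I − A)⁻¹ Δd with Δd having +30 in the Plastics component and 0 elsewhere.
So Δx_3 = L_33 · (+30), where L_33 = adj(I−A)_33 / det(I−A) = 0.6000 / 0.5880.
Δx_3 = 0.6000 × (+30) / 0.5880 = 18.00 / 0.5880 ≈ 30.612.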